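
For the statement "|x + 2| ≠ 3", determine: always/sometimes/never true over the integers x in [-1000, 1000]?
Holds at x = 0: LHS = |0 + 2| = |2| = 2; 2 ≠ 3 — holds
Fails at x = 1: LHS = |1 + 2| = |3| = 3; 3 ≠ 3 — FAILS
It is satisfied by some integers in the range but not all.

Answer: Sometimes true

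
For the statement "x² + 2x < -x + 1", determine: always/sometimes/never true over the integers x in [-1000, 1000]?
Holds at x = 0: LHS = 0² + 2·0 = 0, RHS = -0 + 1 = 1; 0 < 1 — holds
Fails at x = 1: LHS = 1² + 2·1 = 3, RHS = -1 + 1 = 0; 3 < 0 — FAILS
It is satisfied by some integers in the range but not all.

Answer: Sometimes true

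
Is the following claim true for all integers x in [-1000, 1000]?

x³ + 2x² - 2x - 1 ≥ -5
The claim fails at x = -4:
x = -4: LHS = (-4)³ + 2·(-4)² - 2·(-4) - 1 = -25; -25 ≥ -5 — FAILS

Because a single integer refutes it, the statement is false.

Answer: False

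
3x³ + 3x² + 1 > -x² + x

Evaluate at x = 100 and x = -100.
x = 100: LHS = 3·100³ + 3·100² + 1 = 3030001, RHS = -100² + 100 = -9900; 3030001 > -9900 — holds
x = -100: LHS = 3·(-100)³ + 3·(-100)² + 1 = -2969999, RHS = -(-100)² + (-100) = -10100; -2969999 > -10100 — FAILS

Answer: Partially: holds for x = 100, fails for x = -100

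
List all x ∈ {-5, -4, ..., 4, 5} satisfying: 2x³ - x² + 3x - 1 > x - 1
Holds for: {1, 2, 3, 4, 5}
Fails for: {-5, -4, -3, -2, -1, 0}

Answer: {1, 2, 3, 4, 5}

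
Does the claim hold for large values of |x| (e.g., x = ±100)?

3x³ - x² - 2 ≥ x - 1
x = 100: LHS = 3·100³ - 100² - 2 = 2989998, RHS = 100 - 1 = 99; 2989998 ≥ 99 — holds
x = -100: LHS = 3·(-100)³ - (-100)² - 2 = -3010002, RHS = (-100) - 1 = -101; -3010002 ≥ -101 — FAILS

Answer: Partially: holds for x = 100, fails for x = -100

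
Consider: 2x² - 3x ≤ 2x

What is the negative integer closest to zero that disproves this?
Testing negative integers from -1 downward:
x = -1: LHS = 2·(-1)² - 3·(-1) = 5, RHS = 2·(-1) = -2; 5 ≤ -2 — FAILS  ← closest negative counterexample to 0

Answer: x = -1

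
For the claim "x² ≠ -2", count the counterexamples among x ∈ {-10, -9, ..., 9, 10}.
Over all integers in [-10, 10], LHS − RHS is always positive; it is smallest at x = 0, where it equals 2:
x = 0: LHS = 0² = 0; 0 ≠ -2 — holds
At the ends of the range:
x = -10: LHS = (-10)² = 100; 100 ≠ -2 — holds
x = 10: LHS = 10² = 100; 100 ≠ -2 — holds
Hence LHS − RHS is never 0, i.e. the two sides are never equal, so the relation holds for every integer in [-10, 10].

No counterexample appears in that range.

Answer: 0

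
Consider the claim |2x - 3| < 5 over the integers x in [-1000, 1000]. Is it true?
The claim fails at x = -1:
x = -1: LHS = |2·(-1) - 3| = |-5| = 5; 5 < 5 — FAILS

Because a single integer refutes it, the statement is false.

Answer: False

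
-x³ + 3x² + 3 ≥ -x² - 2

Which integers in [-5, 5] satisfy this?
Holds for: {-5, -4, -3, -2, -1, 0, 1, 2, 3, 4}
Fails for: {5}

Answer: {-5, -4, -3, -2, -1, 0, 1, 2, 3, 4}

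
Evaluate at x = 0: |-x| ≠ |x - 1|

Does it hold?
x = 0: LHS = |-0| = |0| = 0, RHS = |0 - 1| = |-1| = 1; 0 ≠ 1 — holds

The relation is satisfied at x = 0.

Answer: Yes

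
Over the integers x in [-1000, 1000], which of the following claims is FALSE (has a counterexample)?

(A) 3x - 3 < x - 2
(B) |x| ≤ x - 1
(A) x = 1: LHS = 3·1 - 3 = 0, RHS = 1 - 2 = -1; 0 < -1 — FAILS
(B) x = 0: LHS = |0| = 0, RHS = 0 - 1 = -1; 0 ≤ -1 — FAILS

Answer: Both A and B are false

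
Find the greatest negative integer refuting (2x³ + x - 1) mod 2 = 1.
Testing negative integers from -1 downward:
x = -1: LHS = (2·(-1)³ + (-1) - 1) mod 2 = (-4) mod 2 = 0; 0 = 1 — FAILS  ← closest negative counterexample to 0

Answer: x = -1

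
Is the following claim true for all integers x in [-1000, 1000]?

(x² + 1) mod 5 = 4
The claim fails at x = 0:
x = 0: LHS = (0² + 1) mod 5 = 1 mod 5 = 1; 1 = 4 — FAILS

Because a single integer refutes it, the statement is false.

Answer: False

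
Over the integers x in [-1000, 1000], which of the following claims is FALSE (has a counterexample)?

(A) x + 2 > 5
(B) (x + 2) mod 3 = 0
(A) x = 0: LHS = 0 + 2 = 2; 2 > 5 — FAILS
(B) x = 0: LHS = (0 + 2) mod 3 = 2 mod 3 = 2; 2 = 0 — FAILS

Answer: Both A and B are false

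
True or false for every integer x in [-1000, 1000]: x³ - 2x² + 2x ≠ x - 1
Track d = LHS − RHS over the integers in [-1000, 1000]. Equality would need d = 0, but d changes sign only between consecutive integers, jumping over 0:
x = -1: LHS = (-1)³ - 2·(-1)² + 2·(-1) = -5, RHS = (-1) - 1 = -2; -5 ≠ -2 — holds  (d = -3)
x = 0: LHS = 0³ - 2·0² + 2·0 = 0, RHS = 0 - 1 = -1; 0 ≠ -1 — holds  (d = 1)
Away from these crossings d keeps a constant sign, and checking every integer in [-1000, 1000] confirms d ≠ 0 throughout. Hence the two sides are never equal, so the relation holds for every integer in [-1000, 1000].

No counterexample exists.

Answer: True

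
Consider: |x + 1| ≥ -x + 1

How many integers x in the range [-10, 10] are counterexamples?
Counterexamples in [-10, 10]: {-10, -9, -8, -7, -6, -5, -4, -3, -2, -1}.

Counting them gives 10 values.

Answer: 10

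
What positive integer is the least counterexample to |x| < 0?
Testing positive integers:
x = 1: LHS = |1| = 1; 1 < 0 — FAILS  ← smallest positive counterexample

Answer: x = 1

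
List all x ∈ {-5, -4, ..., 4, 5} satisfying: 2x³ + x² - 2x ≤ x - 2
Holds for: {-5, -4, -3, -2}
Fails for: {-1, 0, 1, 2, 3, 4, 5}

Answer: {-5, -4, -3, -2}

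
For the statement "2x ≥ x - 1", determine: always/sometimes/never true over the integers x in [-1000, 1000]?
Holds at x = 0: LHS = 2·0 = 0, RHS = 0 - 1 = -1; 0 ≥ -1 — holds
Fails at x = -2: LHS = 2·(-2) = -4, RHS = (-2) - 1 = -3; -4 ≥ -3 — FAILS
It is satisfied by some integers in the range but not all.

Answer: Sometimes true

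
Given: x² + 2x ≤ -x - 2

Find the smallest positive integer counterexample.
Testing positive integers:
x = 1: LHS = 1² + 2·1 = 3, RHS = -1 - 2 = -3; 3 ≤ -3 — FAILS  ← smallest positive counterexample

Answer: x = 1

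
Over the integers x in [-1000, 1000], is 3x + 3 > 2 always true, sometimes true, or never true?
Holds at x = 0: LHS = 3·0 + 3 = 3; 3 > 2 — holds
Fails at x = -1: LHS = 3·(-1) + 3 = 0; 0 > 2 — FAILS
It is satisfied by some integers in the range but not all.

Answer: Sometimes true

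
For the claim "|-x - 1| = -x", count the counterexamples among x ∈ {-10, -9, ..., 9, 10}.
Counterexamples in [-10, 10]: {-10, -9, -8, -7, -6, -5, -4, -3, -2, -1, 0, 1, 2, 3, 4, 5, 6, 7, 8, 9, 10}.

Counting them gives 21 values.

Answer: 21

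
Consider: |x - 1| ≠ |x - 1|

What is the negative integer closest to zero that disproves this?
Testing negative integers from -1 downward:
x = -1: LHS = |(-1) - 1| = |-2| = 2, RHS = |(-1) - 1| = |-2| = 2; 2 ≠ 2 — FAILS  ← closest negative counterexample to 0

Answer: x = -1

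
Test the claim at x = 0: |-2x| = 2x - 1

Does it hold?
x = 0: LHS = |-2·0| = |0| = 0, RHS = 2·0 - 1 = -1; 0 = -1 — FAILS

The relation fails at x = 0, so x = 0 is a counterexample.

Answer: No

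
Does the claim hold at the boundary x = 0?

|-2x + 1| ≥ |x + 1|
x = 0: LHS = |-2·0 + 1| = |1| = 1, RHS = |0 + 1| = |1| = 1; 1 ≥ 1 — holds

The relation is satisfied at x = 0.

Answer: Yes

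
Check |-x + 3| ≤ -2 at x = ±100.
x = 100: LHS = |-100 + 3| = |-97| = 97; 97 ≤ -2 — FAILS
x = -100: LHS = |-(-100) + 3| = |103| = 103; 103 ≤ -2 — FAILS

Answer: No, fails for both x = 100 and x = -100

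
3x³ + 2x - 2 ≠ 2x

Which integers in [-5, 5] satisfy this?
Track d = LHS − RHS over the integers in [-5, 5]. Equality would need d = 0, but d changes sign only between consecutive integers, jumping over 0:
x = 0: LHS = 3·0³ + 2·0 - 2 = -2, RHS = 2·0 = 0; -2 ≠ 0 — holds  (d = -2)
x = 1: LHS = 3·1³ + 2·1 - 2 = 3, RHS = 2·1 = 2; 3 ≠ 2 — holds  (d = 1)
Away from these crossings d keeps a constant sign, and checking every integer in [-5, 5] confirms d ≠ 0 throughout. Hence the two sides are never equal, so the relation holds for every integer in [-5, 5].

Answer: All integers in [-5, 5]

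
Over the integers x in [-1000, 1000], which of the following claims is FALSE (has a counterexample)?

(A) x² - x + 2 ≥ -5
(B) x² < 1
(A) Over all integers in [-1000, 1000], LHS − RHS is smallest at x = 0, where it equals 7:
x = 0: LHS = 0² - 0 + 2 = 2; 2 ≥ -5 — holds
At the ends of the range:
x = -1000: LHS = (-1000)² - (-1000) + 2 = 1001002; 1001002 ≥ -5 — holds
x = 1000: LHS = 1000² - 1000 + 2 = 999002; 999002 ≥ -5 — holds
Hence LHS − RHS is never negative, i.e. LHS ≥ RHS throughout, so the relation holds for every integer in [-1000, 1000].

(B) x = 1: LHS = 1² = 1; 1 < 1 — FAILS

Only (B) has a counterexample.

Answer: B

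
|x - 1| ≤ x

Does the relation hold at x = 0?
x = 0: LHS = |0 - 1| = |-1| = 1; 1 ≤ 0 — FAILS

The relation fails at x = 0, so x = 0 is a counterexample.

Answer: No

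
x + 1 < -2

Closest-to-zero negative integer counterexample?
Testing negative integers from -1 downward:
x = -1: LHS = (-1) + 1 = 0; 0 < -2 — FAILS  ← closest negative counterexample to 0

Answer: x = -1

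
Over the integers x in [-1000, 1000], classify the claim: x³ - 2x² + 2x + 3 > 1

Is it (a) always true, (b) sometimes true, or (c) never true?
Holds at x = 0: LHS = 0³ - 2·0² + 2·0 + 3 = 3; 3 > 1 — holds
Fails at x = -1: LHS = (-1)³ - 2·(-1)² + 2·(-1) + 3 = -2; -2 > 1 — FAILS
It is satisfied by some integers in the range but not all.

Answer: Sometimes true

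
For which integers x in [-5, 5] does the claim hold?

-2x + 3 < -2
Holds for: {3, 4, 5}
Fails for: {-5, -4, -3, -2, -1, 0, 1, 2}

Answer: {3, 4, 5}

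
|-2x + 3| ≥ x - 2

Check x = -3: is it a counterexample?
Substitute x = -3 into the relation:
x = -3: LHS = |-2·(-3) + 3| = |9| = 9, RHS = (-3) - 2 = -5; 9 ≥ -5 — holds

The relation holds at x = -3, so it is not a counterexample.

Answer: No, x = -3 is not a counterexample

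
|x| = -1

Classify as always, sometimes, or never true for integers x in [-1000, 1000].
An absolute value is never negative, so the left side is ≥ 0 for every x, while the right side is -1. Tightest case in [-1000, 1000] is x = 0:
x = 0: LHS = |0| = 0; 0 = -1 — FAILS
Hence LHS − RHS is never 0, i.e. the two sides are never equal, so the claimed relation (=) fails for every integer in [-1000, 1000].

No integer in the range satisfies it.

Answer: Never true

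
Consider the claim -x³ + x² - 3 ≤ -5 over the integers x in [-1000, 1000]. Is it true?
The claim fails at x = 0:
x = 0: LHS = -0³ + 0² - 3 = -3; -3 ≤ -5 — FAILS

Because a single integer refutes it, the statement is false.

Answer: False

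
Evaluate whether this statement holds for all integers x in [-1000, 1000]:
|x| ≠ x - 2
Over all integers in [-1000, 1000], LHS − RHS is always positive; it is smallest at x = 0, where it equals 2:
x = 0: LHS = |0| = 0, RHS = 0 - 2 = -2; 0 ≠ -2 — holds
At the ends of the range:
x = -1000: LHS = |-1000| = 1000, RHS = (-1000) - 2 = -1002; 1000 ≠ -1002 — holds
x = 1000: LHS = |1000| = 1000, RHS = 1000 - 2 = 998; 1000 ≠ 998 — holds
Hence LHS − RHS is never 0, i.e. the two sides are never equal, so the relation holds for every integer in [-1000, 1000].

No counterexample exists.

Answer: True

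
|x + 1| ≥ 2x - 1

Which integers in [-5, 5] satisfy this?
Holds for: {-5, -4, -3, -2, -1, 0, 1, 2}
Fails for: {3, 4, 5}

Answer: {-5, -4, -3, -2, -1, 0, 1, 2}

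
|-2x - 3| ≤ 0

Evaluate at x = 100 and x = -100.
x = 100: LHS = |-2·100 - 3| = |-203| = 203; 203 ≤ 0 — FAILS
x = -100: LHS = |-2·(-100) - 3| = |197| = 197; 197 ≤ 0 — FAILS

Answer: No, fails for both x = 100 and x = -100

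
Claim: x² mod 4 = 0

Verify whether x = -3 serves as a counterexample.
Substitute x = -3 into the relation:
x = -3: LHS = ((-3)²) mod 4 = 9 mod 4 = 1; 1 = 0 — FAILS

Since the claim fails at x = -3, this value is a counterexample.

Answer: Yes, x = -3 is a counterexample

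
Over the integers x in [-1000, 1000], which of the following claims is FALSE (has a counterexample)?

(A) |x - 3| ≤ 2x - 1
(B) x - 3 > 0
(A) x = 0: LHS = |0 - 3| = |-3| = 3, RHS = 2·0 - 1 = -1; 3 ≤ -1 — FAILS
(B) x = 0: LHS = 0 - 3 = -3; -3 > 0 — FAILS

Answer: Both A and B are false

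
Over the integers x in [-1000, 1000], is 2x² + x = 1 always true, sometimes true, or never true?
Holds at x = -1: LHS = 2·(-1)² + (-1) = 1; 1 = 1 — holds
Fails at x = 0: LHS = 2·0² + 0 = 0; 0 = 1 — FAILS
It is satisfied by some integers in the range but not all.

Answer: Sometimes true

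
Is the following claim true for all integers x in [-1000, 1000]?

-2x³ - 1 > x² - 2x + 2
The claim fails at x = 0:
x = 0: LHS = -2·0³ - 1 = -1, RHS = 0² - 2·0 + 2 = 2; -1 > 2 — FAILS

Because a single integer refutes it, the statement is false.

Answer: False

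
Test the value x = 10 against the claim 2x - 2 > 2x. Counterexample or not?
Substitute x = 10 into the relation:
x = 10: LHS = 2·10 - 2 = 18, RHS = 2·10 = 20; 18 > 20 — FAILS

Since the claim fails at x = 10, this value is a counterexample.

Answer: Yes, x = 10 is a counterexample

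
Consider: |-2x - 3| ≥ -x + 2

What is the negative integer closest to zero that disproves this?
Testing negative integers from -1 downward:
x = -1: LHS = |-2·(-1) - 3| = |-1| = 1, RHS = -(-1) + 2 = 3; 1 ≥ 3 — FAILS  ← closest negative counterexample to 0

Answer: x = -1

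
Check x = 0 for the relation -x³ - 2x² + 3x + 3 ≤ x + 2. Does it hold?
x = 0: LHS = -0³ - 2·0² + 3·0 + 3 = 3, RHS = 0 + 2 = 2; 3 ≤ 2 — FAILS

The relation fails at x = 0, so x = 0 is a counterexample.

Answer: No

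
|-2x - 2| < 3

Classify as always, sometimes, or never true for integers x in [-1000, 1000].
Holds at x = 0: LHS = |-2·0 - 2| = |-2| = 2; 2 < 3 — holds
Fails at x = 1: LHS = |-2·1 - 2| = |-4| = 4; 4 < 3 — FAILS
It is satisfied by some integers in the range but not all.

Answer: Sometimes true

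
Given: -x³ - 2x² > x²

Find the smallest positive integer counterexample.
Testing positive integers:
x = 1: LHS = -1³ - 2·1² = -3, RHS = 1² = 1; -3 > 1 — FAILS  ← smallest positive counterexample

Answer: x = 1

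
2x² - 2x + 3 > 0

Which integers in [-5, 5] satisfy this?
Over all integers in [-5, 5], LHS − RHS is smallest at x = 0, where it equals 3:
x = 0: LHS = 2·0² - 2·0 + 3 = 3; 3 > 0 — holds
At the ends of the range:
x = -5: LHS = 2·(-5)² - 2·(-5) + 3 = 63; 63 > 0 — holds
x = 5: LHS = 2·5² - 2·5 + 3 = 43; 43 > 0 — holds
Hence LHS − RHS is never zero or negative, i.e. LHS > RHS throughout, so the relation holds for every integer in [-5, 5].

Answer: All integers in [-5, 5]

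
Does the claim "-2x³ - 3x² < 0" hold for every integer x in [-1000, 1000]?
The claim fails at x = 0:
x = 0: LHS = -2·0³ - 3·0² = 0; 0 < 0 — FAILS

Because a single integer refutes it, the statement is false.

Answer: False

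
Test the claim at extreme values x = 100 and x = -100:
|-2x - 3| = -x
x = 100: LHS = |-2·100 - 3| = |-203| = 203; 203 = -100 — FAILS
x = -100: LHS = |-2·(-100) - 3| = |197| = 197, RHS = -(-100) = 100; 197 = 100 — FAILS

Answer: No, fails for both x = 100 and x = -100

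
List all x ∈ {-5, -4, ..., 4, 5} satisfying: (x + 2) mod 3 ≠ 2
Holds for: {-5, -4, -2, -1, 1, 2, 4, 5}
Fails for: {-3, 0, 3}

Answer: {-5, -4, -2, -1, 1, 2, 4, 5}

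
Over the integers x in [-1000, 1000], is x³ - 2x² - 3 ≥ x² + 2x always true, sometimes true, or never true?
Holds at x = 4: LHS = 4³ - 2·4² - 3 = 29, RHS = 4² + 2·4 = 24; 29 ≥ 24 — holds
Fails at x = 0: LHS = 0³ - 2·0² - 3 = -3, RHS = 0² + 2·0 = 0; -3 ≥ 0 — FAILS
It is satisfied by some integers in the range but not all.

Answer: Sometimes true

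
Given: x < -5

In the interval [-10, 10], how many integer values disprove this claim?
Counterexamples in [-10, 10]: {-5, -4, -3, -2, -1, 0, 1, 2, 3, 4, 5, 6, 7, 8, 9, 10}.

Counting them gives 16 values.

Answer: 16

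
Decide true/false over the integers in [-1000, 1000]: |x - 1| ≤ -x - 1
The claim fails at x = 0:
x = 0: LHS = |0 - 1| = |-1| = 1, RHS = -0 - 1 = -1; 1 ≤ -1 — FAILS

Because a single integer refutes it, the statement is false.

Answer: False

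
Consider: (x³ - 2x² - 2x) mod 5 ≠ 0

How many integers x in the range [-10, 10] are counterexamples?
Counterexamples in [-10, 10]: {-10, -5, 0, 5, 10}.

Counting them gives 5 values.

Answer: 5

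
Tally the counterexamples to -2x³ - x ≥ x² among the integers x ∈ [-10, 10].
Counterexamples in [-10, 10]: {1, 2, 3, 4, 5, 6, 7, 8, 9, 10}.

Counting them gives 10 values.

Answer: 10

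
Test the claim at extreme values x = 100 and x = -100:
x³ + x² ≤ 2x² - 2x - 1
x = 100: LHS = 100³ + 100² = 1010000, RHS = 2·100² - 2·100 - 1 = 19799; 1010000 ≤ 19799 — FAILS
x = -100: LHS = (-100)³ + (-100)² = -990000, RHS = 2·(-100)² - 2·(-100) - 1 = 20199; -990000 ≤ 20199 — holds

Answer: Partially: fails for x = 100, holds for x = -100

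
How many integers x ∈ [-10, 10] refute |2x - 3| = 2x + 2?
Counterexamples in [-10, 10]: {-10, -9, -8, -7, -6, -5, -4, -3, -2, -1, 0, 1, 2, 3, 4, 5, 6, 7, 8, 9, 10}.

Counting them gives 21 values.

Answer: 21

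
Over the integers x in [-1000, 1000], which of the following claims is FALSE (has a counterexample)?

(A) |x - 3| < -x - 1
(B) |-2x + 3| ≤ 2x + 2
(A) x = 0: LHS = |0 - 3| = |-3| = 3, RHS = -0 - 1 = -1; 3 < -1 — FAILS
(B) x = 0: LHS = |-2·0 + 3| = |3| = 3, RHS = 2·0 + 2 = 2; 3 ≤ 2 — FAILS

Answer: Both A and B are false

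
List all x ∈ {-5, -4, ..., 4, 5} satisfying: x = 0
Holds for: {0}
Fails for: {-5, -4, -3, -2, -1, 1, 2, 3, 4, 5}

Answer: {0}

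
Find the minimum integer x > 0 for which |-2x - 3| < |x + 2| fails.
Testing positive integers:
x = 1: LHS = |-2·1 - 3| = |-5| = 5, RHS = |1 + 2| = |3| = 3; 5 < 3 — FAILS  ← smallest positive counterexample

Answer: x = 1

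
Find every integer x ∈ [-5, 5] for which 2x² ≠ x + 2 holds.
Track d = LHS − RHS over the integers in [-5, 5]. Equality would need d = 0, but d changes sign only between consecutive integers, jumping over 0:
x = -1: LHS = 2·(-1)² = 2, RHS = (-1) + 2 = 1; 2 ≠ 1 — holds  (d = 1)
x = 0: LHS = 2·0² = 0, RHS = 0 + 2 = 2; 0 ≠ 2 — holds  (d = -2)
x = 1: LHS = 2·1² = 2, RHS = 1 + 2 = 3; 2 ≠ 3 — holds  (d = -1)
x = 2: LHS = 2·2² = 8, RHS = 2 + 2 = 4; 8 ≠ 4 — holds  (d = 4)
Away from these crossings d keeps a constant sign, and checking every integer in [-5, 5] confirms d ≠ 0 throughout. Hence the two sides are never equal, so the relation holds for every integer in [-5, 5].

Answer: All integers in [-5, 5]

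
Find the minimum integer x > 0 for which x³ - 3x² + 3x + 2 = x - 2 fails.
Testing positive integers:
x = 1: LHS = 1³ - 3·1² + 3·1 + 2 = 3, RHS = 1 - 2 = -1; 3 = -1 — FAILS  ← smallest positive counterexample

Answer: x = 1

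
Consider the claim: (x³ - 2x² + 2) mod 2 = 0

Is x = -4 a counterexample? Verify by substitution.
Substitute x = -4 into the relation:
x = -4: LHS = ((-4)³ - 2·(-4)² + 2) mod 2 = (-94) mod 2 = 0; 0 = 0 — holds

The claim holds here, so x = -4 is not a counterexample. (A counterexample exists elsewhere, e.g. x = 1.)

Answer: No, x = -4 is not a counterexample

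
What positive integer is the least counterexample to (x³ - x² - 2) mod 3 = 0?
Testing positive integers:
x = 1: LHS = (1³ - 1² - 2) mod 3 = (-2) mod 3 = 1; 1 = 0 — FAILS  ← smallest positive counterexample

Answer: x = 1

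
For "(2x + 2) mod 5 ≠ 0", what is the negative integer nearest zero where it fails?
Testing negative integers from -1 downward:
x = -1: LHS = (2·(-1) + 2) mod 5 = 0 mod 5 = 0; 0 ≠ 0 — FAILS  ← closest negative counterexample to 0

Answer: x = -1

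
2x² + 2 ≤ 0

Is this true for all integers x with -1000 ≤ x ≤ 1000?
The claim fails at x = 0:
x = 0: LHS = 2·0² + 2 = 2; 2 ≤ 0 — FAILS

Because a single integer refutes it, the statement is false.

Answer: False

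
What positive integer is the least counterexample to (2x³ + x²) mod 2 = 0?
Testing positive integers:
x = 1: LHS = (2·1³ + 1²) mod 2 = 3 mod 2 = 1; 1 = 0 — FAILS  ← smallest positive counterexample

Answer: x = 1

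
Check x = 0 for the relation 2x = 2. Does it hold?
x = 0: LHS = 2·0 = 0; 0 = 2 — FAILS

The relation fails at x = 0, so x = 0 is a counterexample.

Answer: No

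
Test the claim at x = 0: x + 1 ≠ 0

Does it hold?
x = 0: LHS = 0 + 1 = 1; 1 ≠ 0 — holds

The relation is satisfied at x = 0.

Answer: Yes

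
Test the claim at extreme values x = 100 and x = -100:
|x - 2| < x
x = 100: LHS = |100 - 2| = |98| = 98; 98 < 100 — holds
x = -100: LHS = |(-100) - 2| = |-102| = 102; 102 < -100 — FAILS

Answer: Partially: holds for x = 100, fails for x = -100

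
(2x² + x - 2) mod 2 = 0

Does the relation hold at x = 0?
x = 0: LHS = (2·0² + 0 - 2) mod 2 = (-2) mod 2 = 0; 0 = 0 — holds

The relation is satisfied at x = 0.

Answer: Yes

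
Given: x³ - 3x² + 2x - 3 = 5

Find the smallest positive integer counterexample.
Testing positive integers:
x = 1: LHS = 1³ - 3·1² + 2·1 - 3 = -3; -3 = 5 — FAILS  ← smallest positive counterexample

Answer: x = 1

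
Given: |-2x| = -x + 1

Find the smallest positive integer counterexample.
Testing positive integers:
x = 1: LHS = |-2·1| = |-2| = 2, RHS = -1 + 1 = 0; 2 = 0 — FAILS  ← smallest positive counterexample

Answer: x = 1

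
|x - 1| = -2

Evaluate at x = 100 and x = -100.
x = 100: LHS = |100 - 1| = |99| = 99; 99 = -2 — FAILS
x = -100: LHS = |(-100) - 1| = |-101| = 101; 101 = -2 — FAILS

Answer: No, fails for both x = 100 and x = -100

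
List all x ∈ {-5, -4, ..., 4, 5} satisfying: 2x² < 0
Over all integers in [-5, 5], LHS − RHS is smallest at x = 0, where it equals 0:
x = 0: LHS = 2·0² = 0; 0 < 0 — FAILS
At the ends of the range:
x = -5: LHS = 2·(-5)² = 50; 50 < 0 — FAILS
x = 5: LHS = 2·5² = 50; 50 < 0 — FAILS
Hence LHS − RHS is never negative, i.e. LHS ≥ RHS throughout, so the claimed relation (<) fails for every integer in [-5, 5].

Answer: None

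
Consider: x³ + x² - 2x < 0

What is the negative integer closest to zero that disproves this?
Testing negative integers from -1 downward:
x = -1: LHS = (-1)³ + (-1)² - 2·(-1) = 2; 2 < 0 — FAILS  ← closest negative counterexample to 0

Answer: x = -1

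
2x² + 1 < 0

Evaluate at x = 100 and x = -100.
x = 100: LHS = 2·100² + 1 = 20001; 20001 < 0 — FAILS
x = -100: LHS = 2·(-100)² + 1 = 20001; 20001 < 0 — FAILS

Answer: No, fails for both x = 100 and x = -100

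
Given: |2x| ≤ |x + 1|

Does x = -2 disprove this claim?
Substitute x = -2 into the relation:
x = -2: LHS = |2·(-2)| = |-4| = 4, RHS = |(-2) + 1| = |-1| = 1; 4 ≤ 1 — FAILS

Since the claim fails at x = -2, this value is a counterexample.

Answer: Yes, x = -2 is a counterexample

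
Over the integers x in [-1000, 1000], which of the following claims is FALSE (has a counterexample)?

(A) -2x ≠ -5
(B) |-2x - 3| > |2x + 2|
(A) Track d = LHS − RHS over the integers in [-1000, 1000]. Equality would need d = 0, but d changes sign only between consecutive integers, jumping over 0:
x = 2: LHS = -2·2 = -4; -4 ≠ -5 — holds  (d = 1)
x = 3: LHS = -2·3 = -6; -6 ≠ -5 — holds  (d = -1)
Away from these crossings d keeps a constant sign, and checking every integer in [-1000, 1000] confirms d ≠ 0 throughout. Hence the two sides are never equal, so the relation holds for every integer in [-1000, 1000].

(B) x = -2: LHS = |-2·(-2) - 3| = |1| = 1, RHS = |2·(-2) + 2| = |-2| = 2; 1 > 2 — FAILS

Only (B) has a counterexample.

Answer: B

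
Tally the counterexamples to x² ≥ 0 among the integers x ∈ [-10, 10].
Over all integers in [-10, 10], LHS − RHS is smallest at x = 0, where it equals 0:
x = 0: LHS = 0² = 0; 0 ≥ 0 — holds
At the ends of the range:
x = -10: LHS = (-10)² = 100; 100 ≥ 0 — holds
x = 10: LHS = 10² = 100; 100 ≥ 0 — holds
Hence LHS − RHS is never negative, i.e. LHS ≥ RHS throughout, so the relation holds for every integer in [-10, 10].

No counterexample appears in that range.

Answer: 0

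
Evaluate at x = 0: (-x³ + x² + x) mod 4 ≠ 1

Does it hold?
x = 0: LHS = (-0³ + 0² + 0) mod 4 = 0 mod 4 = 0; 0 ≠ 1 — holds

The relation is satisfied at x = 0.

Answer: Yes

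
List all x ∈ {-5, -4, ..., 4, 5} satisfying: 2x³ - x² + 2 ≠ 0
Track d = LHS − RHS over the integers in [-5, 5]. Equality would need d = 0, but d changes sign only between consecutive integers, jumping over 0:
x = -1: LHS = 2·(-1)³ - (-1)² + 2 = -1; -1 ≠ 0 — holds  (d = -1)
x = 0: LHS = 2·0³ - 0² + 2 = 2; 2 ≠ 0 — holds  (d = 2)
Away from these crossings d keeps a constant sign, and checking every integer in [-5, 5] confirms d ≠ 0 throughout. Hence the two sides are never equal, so the relation holds for every integer in [-5, 5].

Answer: All integers in [-5, 5]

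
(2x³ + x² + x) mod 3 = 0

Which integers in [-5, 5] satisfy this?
Holds for: {-3, 0, 3}
Fails for: {-5, -4, -2, -1, 1, 2, 4, 5}

Answer: {-3, 0, 3}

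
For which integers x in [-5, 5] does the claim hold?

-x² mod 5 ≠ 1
Holds for: {-5, -4, -1, 0, 1, 4, 5}
Fails for: {-3, -2, 2, 3}

Answer: {-5, -4, -1, 0, 1, 4, 5}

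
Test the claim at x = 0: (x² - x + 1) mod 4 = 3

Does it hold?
x = 0: LHS = (0² - 0 + 1) mod 4 = 1 mod 4 = 1; 1 = 3 — FAILS

The relation fails at x = 0, so x = 0 is a counterexample.

Answer: No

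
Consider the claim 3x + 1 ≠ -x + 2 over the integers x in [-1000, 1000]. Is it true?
Track d = LHS − RHS over the integers in [-1000, 1000]. Equality would need d = 0, but d changes sign only between consecutive integers, jumping over 0:
x = 0: LHS = 3·0 + 1 = 1, RHS = -0 + 2 = 2; 1 ≠ 2 — holds  (d = -1)
x = 1: LHS = 3·1 + 1 = 4, RHS = -1 + 2 = 1; 4 ≠ 1 — holds  (d = 3)
Away from these crossings d keeps a constant sign, and checking every integer in [-1000, 1000] confirms d ≠ 0 throughout. Hence the two sides are never equal, so the relation holds for every integer in [-1000, 1000].

No counterexample exists.

Answer: True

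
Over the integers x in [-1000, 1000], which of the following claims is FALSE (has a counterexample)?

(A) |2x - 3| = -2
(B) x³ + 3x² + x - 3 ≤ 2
(A) x = 0: LHS = |2·0 - 3| = |-3| = 3; 3 = -2 — FAILS
(B) x = 2: LHS = 2³ + 3·2² + 2 - 3 = 19; 19 ≤ 2 — FAILS

Answer: Both A and B are false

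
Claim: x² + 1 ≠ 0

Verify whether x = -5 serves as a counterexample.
Substitute x = -5 into the relation:
x = -5: LHS = (-5)² + 1 = 26; 26 ≠ 0 — holds

The relation holds at x = -5, so it is not a counterexample.

Answer: No, x = -5 is not a counterexample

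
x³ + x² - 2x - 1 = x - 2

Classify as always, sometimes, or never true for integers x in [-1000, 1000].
Holds at x = 1: LHS = 1³ + 1² - 2·1 - 1 = -1, RHS = 1 - 2 = -1; -1 = -1 — holds
Fails at x = 0: LHS = 0³ + 0² - 2·0 - 1 = -1, RHS = 0 - 2 = -2; -1 = -2 — FAILS
It is satisfied by some integers in the range but not all.

Answer: Sometimes true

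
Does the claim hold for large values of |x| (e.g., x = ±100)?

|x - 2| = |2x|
x = 100: LHS = |100 - 2| = |98| = 98, RHS = |2·100| = |200| = 200; 98 = 200 — FAILS
x = -100: LHS = |(-100) - 2| = |-102| = 102, RHS = |2·(-100)| = |-200| = 200; 102 = 200 — FAILS

Answer: No, fails for both x = 100 and x = -100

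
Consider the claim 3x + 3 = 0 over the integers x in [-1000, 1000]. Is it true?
The claim fails at x = 0:
x = 0: LHS = 3·0 + 3 = 3; 3 = 0 — FAILS

Because a single integer refutes it, the statement is false.

Answer: False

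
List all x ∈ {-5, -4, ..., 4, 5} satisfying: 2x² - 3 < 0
Holds for: {-1, 0, 1}
Fails for: {-5, -4, -3, -2, 2, 3, 4, 5}

Answer: {-1, 0, 1}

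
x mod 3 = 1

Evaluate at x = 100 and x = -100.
x = 100: LHS = 100 mod 3 = 1; 1 = 1 — holds
x = -100: LHS = (-100) mod 3 = 2; 2 = 1 — FAILS

Answer: Partially: holds for x = 100, fails for x = -100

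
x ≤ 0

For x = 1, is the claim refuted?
Substitute x = 1 into the relation:
x = 1: 1 ≤ 0 — FAILS

Since the claim fails at x = 1, this value is a counterexample.

Answer: Yes, x = 1 is a counterexample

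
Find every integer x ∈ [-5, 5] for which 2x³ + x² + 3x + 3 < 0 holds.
Holds for: {-5, -4, -3, -2, -1}
Fails for: {0, 1, 2, 3, 4, 5}

Answer: {-5, -4, -3, -2, -1}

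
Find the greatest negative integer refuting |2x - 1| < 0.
Testing negative integers from -1 downward:
x = -1: LHS = |2·(-1) - 1| = |-3| = 3; 3 < 0 — FAILS  ← closest negative counterexample to 0

Answer: x = -1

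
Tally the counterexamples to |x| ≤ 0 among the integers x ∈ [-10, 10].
Counterexamples in [-10, 10]: {-10, -9, -8, -7, -6, -5, -4, -3, -2, -1, 1, 2, 3, 4, 5, 6, 7, 8, 9, 10}.

Counting them gives 20 values.

Answer: 20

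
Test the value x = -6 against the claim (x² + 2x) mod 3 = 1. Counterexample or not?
Substitute x = -6 into the relation:
x = -6: LHS = ((-6)² + 2·(-6)) mod 3 = 24 mod 3 = 0; 0 = 1 — FAILS

Since the claim fails at x = -6, this value is a counterexample.

Answer: Yes, x = -6 is a counterexample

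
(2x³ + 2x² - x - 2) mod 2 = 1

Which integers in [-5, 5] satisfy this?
Holds for: {-5, -3, -1, 1, 3, 5}
Fails for: {-4, -2, 0, 2, 4}

Answer: {-5, -3, -1, 1, 3, 5}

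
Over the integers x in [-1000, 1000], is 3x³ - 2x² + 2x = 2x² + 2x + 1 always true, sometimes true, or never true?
Track d = LHS − RHS over the integers in [-1000, 1000]. Equality would need d = 0, but d changes sign only between consecutive integers, jumping over 0:
x = 1: LHS = 3·1³ - 2·1² + 2·1 = 3, RHS = 2·1² + 2·1 + 1 = 5; 3 = 5 — FAILS  (d = -2)
x = 2: LHS = 3·2³ - 2·2² + 2·2 = 20, RHS = 2·2² + 2·2 + 1 = 13; 20 = 13 — FAILS  (d = 7)
Away from these crossings d keeps a constant sign, and checking every integer in [-1000, 1000] confirms d ≠ 0 throughout. Hence the two sides are never equal, so the claimed relation (=) fails for every integer in [-1000, 1000].

No integer in the range satisfies it.

Answer: Never true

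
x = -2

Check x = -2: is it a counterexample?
Substitute x = -2 into the relation:
x = -2: -2 = -2 — holds

The claim holds here, so x = -2 is not a counterexample. (A counterexample exists elsewhere, e.g. x = 0.)

Answer: No, x = -2 is not a counterexample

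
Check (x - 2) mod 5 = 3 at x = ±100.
x = 100: LHS = (100 - 2) mod 5 = 98 mod 5 = 3; 3 = 3 — holds
x = -100: LHS = ((-100) - 2) mod 5 = (-102) mod 5 = 3; 3 = 3 — holds

Answer: Yes, holds for both x = 100 and x = -100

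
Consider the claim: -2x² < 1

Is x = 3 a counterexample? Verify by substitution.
Substitute x = 3 into the relation:
x = 3: LHS = -2·3² = -18; -18 < 1 — holds

The relation holds at x = 3, so it is not a counterexample.

Answer: No, x = 3 is not a counterexample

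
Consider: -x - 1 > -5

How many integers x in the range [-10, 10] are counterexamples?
Counterexamples in [-10, 10]: {4, 5, 6, 7, 8, 9, 10}.

Counting them gives 7 values.

Answer: 7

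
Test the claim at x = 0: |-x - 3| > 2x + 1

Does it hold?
x = 0: LHS = |-0 - 3| = |-3| = 3, RHS = 2·0 + 1 = 1; 3 > 1 — holds

The relation is satisfied at x = 0.

Answer: Yes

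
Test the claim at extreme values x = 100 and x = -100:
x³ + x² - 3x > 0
x = 100: LHS = 100³ + 100² - 3·100 = 1009700; 1009700 > 0 — holds
x = -100: LHS = (-100)³ + (-100)² - 3·(-100) = -989700; -989700 > 0 — FAILS

Answer: Partially: holds for x = 100, fails for x = -100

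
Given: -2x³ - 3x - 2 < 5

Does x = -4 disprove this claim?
Substitute x = -4 into the relation:
x = -4: LHS = -2·(-4)³ - 3·(-4) - 2 = 138; 138 < 5 — FAILS

Since the claim fails at x = -4, this value is a counterexample.

Answer: Yes, x = -4 is a counterexample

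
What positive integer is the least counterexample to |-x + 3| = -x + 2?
Testing positive integers:
x = 1: LHS = |-1 + 3| = |2| = 2, RHS = -1 + 2 = 1; 2 = 1 — FAILS  ← smallest positive counterexample

Answer: x = 1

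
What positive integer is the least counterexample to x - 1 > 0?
Testing positive integers:
x = 1: LHS = 1 - 1 = 0; 0 > 0 — FAILS  ← smallest positive counterexample

Answer: x = 1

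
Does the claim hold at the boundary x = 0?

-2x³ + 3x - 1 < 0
x = 0: LHS = -2·0³ + 3·0 - 1 = -1; -1 < 0 — holds

The relation is satisfied at x = 0.

Answer: Yes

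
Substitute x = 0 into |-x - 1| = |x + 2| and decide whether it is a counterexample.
Substitute x = 0 into the relation:
x = 0: LHS = |-0 - 1| = |-1| = 1, RHS = |0 + 2| = |2| = 2; 1 = 2 — FAILS

Since the claim fails at x = 0, this value is a counterexample.

Answer: Yes, x = 0 is a counterexample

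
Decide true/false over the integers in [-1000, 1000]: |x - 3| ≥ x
The claim fails at x = 2:
x = 2: LHS = |2 - 3| = |-1| = 1; 1 ≥ 2 — FAILS

Because a single integer refutes it, the statement is false.

Answer: False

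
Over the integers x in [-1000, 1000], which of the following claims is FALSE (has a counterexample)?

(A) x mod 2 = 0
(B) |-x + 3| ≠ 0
(A) x = 1: LHS = 1 mod 2 = 1; 1 = 0 — FAILS
(B) x = 3: LHS = |-3 + 3| = |0| = 0; 0 ≠ 0 — FAILS

Answer: Both A and B are false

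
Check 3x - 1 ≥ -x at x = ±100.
x = 100: LHS = 3·100 - 1 = 299; 299 ≥ -100 — holds
x = -100: LHS = 3·(-100) - 1 = -301, RHS = -(-100) = 100; -301 ≥ 100 — FAILS

Answer: Partially: holds for x = 100, fails for x = -100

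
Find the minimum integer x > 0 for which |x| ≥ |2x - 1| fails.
Testing positive integers:
x = 1: LHS = |1| = 1, RHS = |2·1 - 1| = |1| = 1; 1 ≥ 1 — holds
x = 2: LHS = |2| = 2, RHS = |2·2 - 1| = |3| = 3; 2 ≥ 3 — FAILS  ← smallest positive counterexample

Answer: x = 2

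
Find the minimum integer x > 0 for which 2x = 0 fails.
Testing positive integers:
x = 1: LHS = 2·1 = 2; 2 = 0 — FAILS  ← smallest positive counterexample

Answer: x = 1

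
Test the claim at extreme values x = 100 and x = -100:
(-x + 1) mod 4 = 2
x = 100: LHS = (-100 + 1) mod 4 = (-99) mod 4 = 1; 1 = 2 — FAILS
x = -100: LHS = (-(-100) + 1) mod 4 = 101 mod 4 = 1; 1 = 2 — FAILS

Answer: No, fails for both x = 100 and x = -100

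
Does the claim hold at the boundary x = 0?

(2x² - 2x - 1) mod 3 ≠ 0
x = 0: LHS = (2·0² - 2·0 - 1) mod 3 = (-1) mod 3 = 2; 2 ≠ 0 — holds

The relation is satisfied at x = 0.

Answer: Yes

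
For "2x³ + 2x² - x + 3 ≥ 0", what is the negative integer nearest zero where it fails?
Testing negative integers from -1 downward:
x = -1: LHS = 2·(-1)³ + 2·(-1)² - (-1) + 3 = 4; 4 ≥ 0 — holds
x = -2: LHS = 2·(-2)³ + 2·(-2)² - (-2) + 3 = -3; -3 ≥ 0 — FAILS  ← closest negative counterexample to 0

Answer: x = -2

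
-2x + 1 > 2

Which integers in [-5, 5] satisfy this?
Holds for: {-5, -4, -3, -2, -1}
Fails for: {0, 1, 2, 3, 4, 5}

Answer: {-5, -4, -3, -2, -1}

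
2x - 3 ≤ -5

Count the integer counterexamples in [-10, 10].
Counterexamples in [-10, 10]: {0, 1, 2, 3, 4, 5, 6, 7, 8, 9, 10}.

Counting them gives 11 values.

Answer: 11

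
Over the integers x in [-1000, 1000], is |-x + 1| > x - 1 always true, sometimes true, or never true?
Holds at x = 0: LHS = |-0 + 1| = |1| = 1, RHS = 0 - 1 = -1; 1 > -1 — holds
Fails at x = 1: LHS = |-1 + 1| = |0| = 0, RHS = 1 - 1 = 0; 0 > 0 — FAILS
It is satisfied by some integers in the range but not all.

Answer: Sometimes true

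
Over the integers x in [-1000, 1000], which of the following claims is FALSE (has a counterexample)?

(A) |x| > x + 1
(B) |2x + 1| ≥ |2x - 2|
(A) x = 0: LHS = |0| = 0, RHS = 0 + 1 = 1; 0 > 1 — FAILS
(B) x = 0: LHS = |2·0 + 1| = |1| = 1, RHS = |2·0 - 2| = |-2| = 2; 1 ≥ 2 — FAILS

Answer: Both A and B are false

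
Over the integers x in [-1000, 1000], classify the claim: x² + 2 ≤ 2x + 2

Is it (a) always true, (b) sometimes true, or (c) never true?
Holds at x = 0: LHS = 0² + 2 = 2, RHS = 2·0 + 2 = 2; 2 ≤ 2 — holds
Fails at x = -1: LHS = (-1)² + 2 = 3, RHS = 2·(-1) + 2 = 0; 3 ≤ 0 — FAILS
It is satisfied by some integers in the range but not all.

Answer: Sometimes true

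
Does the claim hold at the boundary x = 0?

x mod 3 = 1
x = 0: LHS = 0 mod 3 = 0; 0 = 1 — FAILS

The relation fails at x = 0, so x = 0 is a counterexample.

Answer: No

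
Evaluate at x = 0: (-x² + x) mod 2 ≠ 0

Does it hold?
x = 0: LHS = (-0² + 0) mod 2 = 0 mod 2 = 0; 0 ≠ 0 — FAILS

The relation fails at x = 0, so x = 0 is a counterexample.

Answer: No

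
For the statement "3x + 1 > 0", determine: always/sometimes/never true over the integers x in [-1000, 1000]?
Holds at x = 0: LHS = 3·0 + 1 = 1; 1 > 0 — holds
Fails at x = -1: LHS = 3·(-1) + 1 = -2; -2 > 0 — FAILS
It is satisfied by some integers in the range but not all.

Answer: Sometimes true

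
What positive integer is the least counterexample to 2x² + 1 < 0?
Testing positive integers:
x = 1: LHS = 2·1² + 1 = 3; 3 < 0 — FAILS  ← smallest positive counterexample

Answer: x = 1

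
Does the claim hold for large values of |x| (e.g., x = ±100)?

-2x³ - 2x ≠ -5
x = 100: LHS = -2·100³ - 2·100 = -2000200; -2000200 ≠ -5 — holds
x = -100: LHS = -2·(-100)³ - 2·(-100) = 2000200; 2000200 ≠ -5 — holds

Answer: Yes, holds for both x = 100 and x = -100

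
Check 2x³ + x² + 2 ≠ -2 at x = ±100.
x = 100: LHS = 2·100³ + 100² + 2 = 2010002; 2010002 ≠ -2 — holds
x = -100: LHS = 2·(-100)³ + (-100)² + 2 = -1989998; -1989998 ≠ -2 — holds

Answer: Yes, holds for both x = 100 and x = -100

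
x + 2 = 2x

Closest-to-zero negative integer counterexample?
Testing negative integers from -1 downward:
x = -1: LHS = (-1) + 2 = 1, RHS = 2·(-1) = -2; 1 = -2 — FAILS  ← closest negative counterexample to 0

Answer: x = -1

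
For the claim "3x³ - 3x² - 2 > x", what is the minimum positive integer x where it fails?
Testing positive integers:
x = 1: LHS = 3·1³ - 3·1² - 2 = -2; -2 > 1 — FAILS  ← smallest positive counterexample

Answer: x = 1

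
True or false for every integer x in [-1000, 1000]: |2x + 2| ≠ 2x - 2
Over all integers in [-1000, 1000], LHS − RHS is always positive; it is smallest at x = 0, where it equals 4:
x = 0: LHS = |2·0 + 2| = |2| = 2, RHS = 2·0 - 2 = -2; 2 ≠ -2 — holds
At the ends of the range:
x = -1000: LHS = |2·(-1000) + 2| = |-1998| = 1998, RHS = 2·(-1000) - 2 = -2002; 1998 ≠ -2002 — holds
x = 1000: LHS = |2·1000 + 2| = |2002| = 2002, RHS = 2·1000 - 2 = 1998; 2002 ≠ 1998 — holds
Hence LHS − RHS is never 0, i.e. the two sides are never equal, so the relation holds for every integer in [-1000, 1000].

No counterexample exists.

Answer: True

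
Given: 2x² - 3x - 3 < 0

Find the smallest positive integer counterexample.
Testing positive integers:
x = 1: LHS = 2·1² - 3·1 - 3 = -4; -4 < 0 — holds
x = 2: LHS = 2·2² - 3·2 - 3 = -1; -1 < 0 — holds
x = 3: LHS = 2·3² - 3·3 - 3 = 6; 6 < 0 — FAILS  ← smallest positive counterexample

Answer: x = 3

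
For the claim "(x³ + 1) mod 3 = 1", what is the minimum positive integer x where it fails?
Testing positive integers:
x = 1: LHS = (1³ + 1) mod 3 = 2 mod 3 = 2; 2 = 1 — FAILS  ← smallest positive counterexample

Answer: x = 1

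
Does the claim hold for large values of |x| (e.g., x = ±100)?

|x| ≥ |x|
x = 100: LHS = |100| = 100, RHS = |100| = 100; 100 ≥ 100 — holds
x = -100: LHS = |-100| = 100, RHS = |-100| = 100; 100 ≥ 100 — holds

Answer: Yes, holds for both x = 100 and x = -100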